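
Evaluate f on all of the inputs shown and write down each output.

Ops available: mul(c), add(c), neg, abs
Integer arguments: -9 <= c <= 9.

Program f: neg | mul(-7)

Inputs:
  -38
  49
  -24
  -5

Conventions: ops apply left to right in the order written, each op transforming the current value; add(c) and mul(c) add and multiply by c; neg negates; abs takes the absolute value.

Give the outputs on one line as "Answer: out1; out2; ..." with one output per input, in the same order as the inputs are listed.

Execution, op by op:
  -38 -> 38 -> -266
  49 -> -49 -> 343
  -24 -> 24 -> -168
  -5 -> 5 -> -35

-266; 343; -168; -35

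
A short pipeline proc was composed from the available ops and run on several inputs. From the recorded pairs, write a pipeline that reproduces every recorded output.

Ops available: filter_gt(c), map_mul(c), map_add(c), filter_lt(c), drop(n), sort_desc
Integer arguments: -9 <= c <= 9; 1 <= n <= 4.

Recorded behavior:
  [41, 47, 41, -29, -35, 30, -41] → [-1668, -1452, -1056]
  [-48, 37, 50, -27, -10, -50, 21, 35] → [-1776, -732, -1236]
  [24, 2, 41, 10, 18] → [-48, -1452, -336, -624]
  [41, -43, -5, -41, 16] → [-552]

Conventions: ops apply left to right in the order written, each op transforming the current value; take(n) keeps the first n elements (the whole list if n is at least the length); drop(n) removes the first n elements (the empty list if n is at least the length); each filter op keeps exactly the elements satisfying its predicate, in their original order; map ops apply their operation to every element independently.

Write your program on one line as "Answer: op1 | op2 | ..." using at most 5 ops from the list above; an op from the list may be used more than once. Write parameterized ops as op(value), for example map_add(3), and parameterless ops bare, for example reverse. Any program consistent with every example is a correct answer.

map_mul(6) | filter_gt(4) | map_add(-4) | drop(1) | map_mul(-6)

Check, running the answer program on each example:
  [41, 47, 41, -29, -35, 30, -41] -> [246, 282, 246, -174, -210, 180, -246] -> [246, 282, 246, 180] -> [242, 278, 242, 176] -> [278, 242, 176] -> [-1668, -1452, -1056]
  [-48, 37, 50, -27, -10, -50, 21, 35] -> [-288, 222, 300, -162, -60, -300, 126, 210] -> [222, 300, 126, 210] -> [218, 296, 122, 206] -> [296, 122, 206] -> [-1776, -732, -1236]
  [24, 2, 41, 10, 18] -> [144, 12, 246, 60, 108] -> [144, 12, 246, 60, 108] -> [140, 8, 242, 56, 104] -> [8, 242, 56, 104] -> [-48, -1452, -336, -624]
  [41, -43, -5, -41, 16] -> [246, -258, -30, -246, 96] -> [246, 96] -> [242, 92] -> [92] -> [-552]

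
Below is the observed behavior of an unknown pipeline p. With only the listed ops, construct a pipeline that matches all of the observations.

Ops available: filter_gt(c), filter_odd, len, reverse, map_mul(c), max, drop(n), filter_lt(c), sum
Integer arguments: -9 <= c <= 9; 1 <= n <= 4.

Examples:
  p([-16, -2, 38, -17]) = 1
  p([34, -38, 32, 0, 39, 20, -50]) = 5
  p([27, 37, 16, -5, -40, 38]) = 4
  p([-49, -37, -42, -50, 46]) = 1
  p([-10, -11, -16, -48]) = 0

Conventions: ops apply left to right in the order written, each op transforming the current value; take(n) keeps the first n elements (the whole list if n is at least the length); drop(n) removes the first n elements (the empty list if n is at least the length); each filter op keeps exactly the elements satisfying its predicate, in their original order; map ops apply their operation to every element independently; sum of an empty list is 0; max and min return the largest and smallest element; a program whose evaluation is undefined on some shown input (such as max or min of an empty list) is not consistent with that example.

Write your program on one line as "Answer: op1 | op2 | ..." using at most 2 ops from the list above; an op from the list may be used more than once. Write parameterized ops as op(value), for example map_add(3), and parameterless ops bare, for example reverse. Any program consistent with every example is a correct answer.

filter_gt(-2) | len

Check, running the answer program on each example:
  [-16, -2, 38, -17] -> [38] -> 1
  [34, -38, 32, 0, 39, 20, -50] -> [34, 32, 0, 39, 20] -> 5
  [27, 37, 16, -5, -40, 38] -> [27, 37, 16, 38] -> 4
  [-49, -37, -42, -50, 46] -> [46] -> 1
  [-10, -11, -16, -48] -> [] -> 0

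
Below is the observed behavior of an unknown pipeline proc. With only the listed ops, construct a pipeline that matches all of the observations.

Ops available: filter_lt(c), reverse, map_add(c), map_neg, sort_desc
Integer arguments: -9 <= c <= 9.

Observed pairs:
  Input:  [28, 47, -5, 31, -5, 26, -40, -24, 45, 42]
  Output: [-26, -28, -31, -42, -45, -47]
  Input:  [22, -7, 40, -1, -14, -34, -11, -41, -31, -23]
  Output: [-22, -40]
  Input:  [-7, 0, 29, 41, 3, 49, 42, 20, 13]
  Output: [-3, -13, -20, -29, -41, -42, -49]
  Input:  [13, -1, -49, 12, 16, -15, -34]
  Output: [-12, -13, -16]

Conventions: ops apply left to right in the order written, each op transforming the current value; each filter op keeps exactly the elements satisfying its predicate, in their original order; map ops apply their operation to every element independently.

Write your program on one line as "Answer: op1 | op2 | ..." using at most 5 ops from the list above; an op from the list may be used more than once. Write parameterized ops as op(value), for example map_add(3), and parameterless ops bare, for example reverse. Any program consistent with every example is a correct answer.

map_neg | filter_lt(8) | sort_desc | filter_lt(0)

Check, running the answer program on each example:
  [28, 47, -5, 31, -5, 26, -40, -24, 45, 42] -> [-28, -47, 5, -31, 5, -26, 40, 24, -45, -42] -> [-28, -47, 5, -31, 5, -26, -45, -42] -> [5, 5, -26, -28, -31, -42, -45, -47] -> [-26, -28, -31, -42, -45, -47]
  [22, -7, 40, -1, -14, -34, -11, -41, -31, -23] -> [-22, 7, -40, 1, 14, 34, 11, 41, 31, 23] -> [-22, 7, -40, 1] -> [7, 1, -22, -40] -> [-22, -40]
  [-7, 0, 29, 41, 3, 49, 42, 20, 13] -> [7, 0, -29, -41, -3, -49, -42, -20, -13] -> [7, 0, -29, -41, -3, -49, -42, -20, -13] -> [7, 0, -3, -13, -20, -29, -41, -42, -49] -> [-3, -13, -20, -29, -41, -42, -49]
  [13, -1, -49, 12, 16, -15, -34] -> [-13, 1, 49, -12, -16, 15, 34] -> [-13, 1, -12, -16] -> [1, -12, -13, -16] -> [-12, -13, -16]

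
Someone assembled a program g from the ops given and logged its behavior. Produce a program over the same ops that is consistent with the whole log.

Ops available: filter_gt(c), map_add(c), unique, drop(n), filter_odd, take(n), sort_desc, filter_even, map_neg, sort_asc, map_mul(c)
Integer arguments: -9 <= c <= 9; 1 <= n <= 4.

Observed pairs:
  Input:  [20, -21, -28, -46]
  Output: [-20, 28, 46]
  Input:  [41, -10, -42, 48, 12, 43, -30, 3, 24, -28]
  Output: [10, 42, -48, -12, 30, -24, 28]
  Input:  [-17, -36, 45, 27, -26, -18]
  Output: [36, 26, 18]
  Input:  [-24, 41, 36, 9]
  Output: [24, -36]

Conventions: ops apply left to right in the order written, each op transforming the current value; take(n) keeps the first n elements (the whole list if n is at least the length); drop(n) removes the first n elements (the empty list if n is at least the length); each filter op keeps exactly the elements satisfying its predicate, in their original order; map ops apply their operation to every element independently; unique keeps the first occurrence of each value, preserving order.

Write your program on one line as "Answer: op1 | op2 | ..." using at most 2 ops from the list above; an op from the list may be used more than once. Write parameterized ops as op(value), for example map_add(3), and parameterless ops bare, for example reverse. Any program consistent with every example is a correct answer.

map_neg | filter_even

Check, running the answer program on each example:
  [20, -21, -28, -46] -> [-20, 21, 28, 46] -> [-20, 28, 46]
  [41, -10, -42, 48, 12, 43, -30, 3, 24, -28] -> [-41, 10, 42, -48, -12, -43, 30, -3, -24, 28] -> [10, 42, -48, -12, 30, -24, 28]
  [-17, -36, 45, 27, -26, -18] -> [17, 36, -45, -27, 26, 18] -> [36, 26, 18]
  [-24, 41, 36, 9] -> [24, -41, -36, -9] -> [24, -36]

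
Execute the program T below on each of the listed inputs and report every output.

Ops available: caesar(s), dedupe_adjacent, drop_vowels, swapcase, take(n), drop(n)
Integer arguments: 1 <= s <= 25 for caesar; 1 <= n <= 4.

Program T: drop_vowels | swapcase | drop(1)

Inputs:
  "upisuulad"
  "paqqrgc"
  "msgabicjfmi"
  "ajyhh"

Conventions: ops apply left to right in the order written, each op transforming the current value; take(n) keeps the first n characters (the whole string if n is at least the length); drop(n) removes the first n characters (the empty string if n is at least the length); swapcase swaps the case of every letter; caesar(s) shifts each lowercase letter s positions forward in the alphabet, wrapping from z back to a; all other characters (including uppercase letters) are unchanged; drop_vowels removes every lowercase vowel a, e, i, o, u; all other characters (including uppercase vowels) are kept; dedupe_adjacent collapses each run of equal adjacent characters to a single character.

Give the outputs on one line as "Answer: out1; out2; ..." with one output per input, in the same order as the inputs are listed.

Execution, op by op:
  "upisuulad" -> "psld" -> "PSLD" -> "SLD"
  "paqqrgc" -> "pqqrgc" -> "PQQRGC" -> "QQRGC"
  "msgabicjfmi" -> "msgbcjfm" -> "MSGBCJFM" -> "SGBCJFM"
  "ajyhh" -> "jyhh" -> "JYHH" -> "YHH"

"SLD"; "QQRGC"; "SGBCJFM"; "YHH"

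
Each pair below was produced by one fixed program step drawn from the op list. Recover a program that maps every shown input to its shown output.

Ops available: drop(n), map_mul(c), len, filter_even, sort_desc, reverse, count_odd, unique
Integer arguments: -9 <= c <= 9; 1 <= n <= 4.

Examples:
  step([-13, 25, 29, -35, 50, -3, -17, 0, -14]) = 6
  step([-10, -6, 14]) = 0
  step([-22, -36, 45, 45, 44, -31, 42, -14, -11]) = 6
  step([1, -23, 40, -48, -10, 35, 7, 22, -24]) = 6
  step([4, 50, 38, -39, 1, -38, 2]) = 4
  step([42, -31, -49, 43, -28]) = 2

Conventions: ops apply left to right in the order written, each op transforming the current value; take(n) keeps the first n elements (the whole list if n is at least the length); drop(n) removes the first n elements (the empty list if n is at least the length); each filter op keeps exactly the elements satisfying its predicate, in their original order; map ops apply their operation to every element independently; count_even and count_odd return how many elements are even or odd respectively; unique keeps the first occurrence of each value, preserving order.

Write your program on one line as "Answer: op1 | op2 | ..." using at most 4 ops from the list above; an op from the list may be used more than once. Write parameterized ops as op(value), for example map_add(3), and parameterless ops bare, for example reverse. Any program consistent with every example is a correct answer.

drop(3) | sort_desc | map_mul(3) | len

Check, running the answer program on each example:
  [-13, 25, 29, -35, 50, -3, -17, 0, -14] -> [-35, 50, -3, -17, 0, -14] -> [50, 0, -3, -14, -17, -35] -> [150, 0, -9, -42, -51, -105] -> 6
  [-10, -6, 14] -> [] -> [] -> [] -> 0
  [-22, -36, 45, 45, 44, -31, 42, -14, -11] -> [45, 44, -31, 42, -14, -11] -> [45, 44, 42, -11, -14, -31] -> [135, 132, 126, -33, -42, -93] -> 6
  [1, -23, 40, -48, -10, 35, 7, 22, -24] -> [-48, -10, 35, 7, 22, -24] -> [35, 22, 7, -10, -24, -48] -> [105, 66, 21, -30, -72, -144] -> 6
  [4, 50, 38, -39, 1, -38, 2] -> [-39, 1, -38, 2] -> [2, 1, -38, -39] -> [6, 3, -114, -117] -> 4
  [42, -31, -49, 43, -28] -> [43, -28] -> [43, -28] -> [129, -84] -> 2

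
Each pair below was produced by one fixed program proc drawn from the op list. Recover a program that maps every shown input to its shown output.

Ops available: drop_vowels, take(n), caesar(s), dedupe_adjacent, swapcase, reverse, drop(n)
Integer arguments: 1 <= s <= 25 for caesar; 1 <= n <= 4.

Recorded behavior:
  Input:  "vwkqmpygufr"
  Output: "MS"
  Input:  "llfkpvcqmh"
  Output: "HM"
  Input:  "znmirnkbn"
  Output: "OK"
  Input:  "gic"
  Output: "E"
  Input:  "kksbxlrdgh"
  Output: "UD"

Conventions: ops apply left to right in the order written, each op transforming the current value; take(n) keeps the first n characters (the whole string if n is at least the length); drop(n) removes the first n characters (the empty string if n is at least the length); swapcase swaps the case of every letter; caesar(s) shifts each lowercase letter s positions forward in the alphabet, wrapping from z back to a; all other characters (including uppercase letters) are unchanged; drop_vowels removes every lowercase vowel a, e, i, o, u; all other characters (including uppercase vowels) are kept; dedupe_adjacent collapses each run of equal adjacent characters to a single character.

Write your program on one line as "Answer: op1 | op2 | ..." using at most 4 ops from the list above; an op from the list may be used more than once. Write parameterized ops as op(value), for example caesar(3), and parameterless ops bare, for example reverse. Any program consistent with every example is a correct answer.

caesar(2) | swapcase | take(4) | drop(2)

Check, running the answer program on each example:
  "vwkqmpygufr" -> "xymsoraiwht" -> "XYMSORAIWHT" -> "XYMS" -> "MS"
  "llfkpvcqmh" -> "nnhmrxesoj" -> "NNHMRXESOJ" -> "NNHM" -> "HM"
  "znmirnkbn" -> "bpoktpmdp" -> "BPOKTPMDP" -> "BPOK" -> "OK"
  "gic" -> "ike" -> "IKE" -> "IKE" -> "E"
  "kksbxlrdgh" -> "mmudzntfij" -> "MMUDZNTFIJ" -> "MMUD" -> "UD"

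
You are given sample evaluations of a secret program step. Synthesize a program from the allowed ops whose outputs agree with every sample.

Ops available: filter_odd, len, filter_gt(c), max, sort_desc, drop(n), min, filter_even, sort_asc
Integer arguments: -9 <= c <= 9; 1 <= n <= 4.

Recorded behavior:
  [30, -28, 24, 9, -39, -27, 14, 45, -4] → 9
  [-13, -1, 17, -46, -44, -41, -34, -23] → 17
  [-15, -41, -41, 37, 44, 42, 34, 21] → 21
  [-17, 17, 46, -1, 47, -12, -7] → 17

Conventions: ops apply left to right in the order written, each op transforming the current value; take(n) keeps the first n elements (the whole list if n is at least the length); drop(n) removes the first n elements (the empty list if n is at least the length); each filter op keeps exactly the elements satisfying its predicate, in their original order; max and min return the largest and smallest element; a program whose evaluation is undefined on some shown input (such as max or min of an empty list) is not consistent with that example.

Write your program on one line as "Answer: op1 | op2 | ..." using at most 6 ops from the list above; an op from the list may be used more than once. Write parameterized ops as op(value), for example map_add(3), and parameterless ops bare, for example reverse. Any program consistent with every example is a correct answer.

filter_odd | sort_asc | sort_desc | filter_gt(1) | min

Check, running the answer program on each example:
  [30, -28, 24, 9, -39, -27, 14, 45, -4] -> [9, -39, -27, 45] -> [-39, -27, 9, 45] -> [45, 9, -27, -39] -> [45, 9] -> 9
  [-13, -1, 17, -46, -44, -41, -34, -23] -> [-13, -1, 17, -41, -23] -> [-41, -23, -13, -1, 17] -> [17, -1, -13, -23, -41] -> [17] -> 17
  [-15, -41, -41, 37, 44, 42, 34, 21] -> [-15, -41, -41, 37, 21] -> [-41, -41, -15, 21, 37] -> [37, 21, -15, -41, -41] -> [37, 21] -> 21
  [-17, 17, 46, -1, 47, -12, -7] -> [-17, 17, -1, 47, -7] -> [-17, -7, -1, 17, 47] -> [47, 17, -1, -7, -17] -> [47, 17] -> 17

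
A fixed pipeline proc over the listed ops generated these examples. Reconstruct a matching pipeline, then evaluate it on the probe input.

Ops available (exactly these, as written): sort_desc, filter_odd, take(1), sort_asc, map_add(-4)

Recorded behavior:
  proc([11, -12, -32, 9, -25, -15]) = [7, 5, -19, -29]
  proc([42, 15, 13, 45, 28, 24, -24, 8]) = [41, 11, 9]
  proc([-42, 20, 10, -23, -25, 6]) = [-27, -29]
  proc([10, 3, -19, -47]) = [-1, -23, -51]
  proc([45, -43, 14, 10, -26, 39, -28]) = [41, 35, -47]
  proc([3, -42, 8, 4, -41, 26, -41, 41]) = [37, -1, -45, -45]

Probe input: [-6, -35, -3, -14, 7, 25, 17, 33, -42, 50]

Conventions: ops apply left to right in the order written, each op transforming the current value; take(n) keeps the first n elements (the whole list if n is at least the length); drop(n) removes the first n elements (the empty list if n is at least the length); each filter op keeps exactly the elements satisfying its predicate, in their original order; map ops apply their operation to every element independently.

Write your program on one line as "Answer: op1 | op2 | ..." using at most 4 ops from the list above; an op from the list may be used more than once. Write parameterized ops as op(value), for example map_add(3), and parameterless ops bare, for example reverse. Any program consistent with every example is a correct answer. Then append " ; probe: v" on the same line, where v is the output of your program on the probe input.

map_add(-4) | filter_odd | sort_desc ; probe: [29, 21, 13, 3, -7, -39]

Check, running the answer program on each example:
  [11, -12, -32, 9, -25, -15] -> [7, -16, -36, 5, -29, -19] -> [7, 5, -29, -19] -> [7, 5, -19, -29]
  [42, 15, 13, 45, 28, 24, -24, 8] -> [38, 11, 9, 41, 24, 20, -28, 4] -> [11, 9, 41] -> [41, 11, 9]
  [-42, 20, 10, -23, -25, 6] -> [-46, 16, 6, -27, -29, 2] -> [-27, -29] -> [-27, -29]
  [10, 3, -19, -47] -> [6, -1, -23, -51] -> [-1, -23, -51] -> [-1, -23, -51]
  [45, -43, 14, 10, -26, 39, -28] -> [41, -47, 10, 6, -30, 35, -32] -> [41, -47, 35] -> [41, 35, -47]
  [3, -42, 8, 4, -41, 26, -41, 41] -> [-1, -46, 4, 0, -45, 22, -45, 37] -> [-1, -45, -45, 37] -> [37, -1, -45, -45]
  probe: [-6, -35, -3, -14, 7, 25, 17, 33, -42, 50] -> [-10, -39, -7, -18, 3, 21, 13, 29, -46, 46] -> [-39, -7, 3, 21, 13, 29] -> [29, 21, 13, 3, -7, -39]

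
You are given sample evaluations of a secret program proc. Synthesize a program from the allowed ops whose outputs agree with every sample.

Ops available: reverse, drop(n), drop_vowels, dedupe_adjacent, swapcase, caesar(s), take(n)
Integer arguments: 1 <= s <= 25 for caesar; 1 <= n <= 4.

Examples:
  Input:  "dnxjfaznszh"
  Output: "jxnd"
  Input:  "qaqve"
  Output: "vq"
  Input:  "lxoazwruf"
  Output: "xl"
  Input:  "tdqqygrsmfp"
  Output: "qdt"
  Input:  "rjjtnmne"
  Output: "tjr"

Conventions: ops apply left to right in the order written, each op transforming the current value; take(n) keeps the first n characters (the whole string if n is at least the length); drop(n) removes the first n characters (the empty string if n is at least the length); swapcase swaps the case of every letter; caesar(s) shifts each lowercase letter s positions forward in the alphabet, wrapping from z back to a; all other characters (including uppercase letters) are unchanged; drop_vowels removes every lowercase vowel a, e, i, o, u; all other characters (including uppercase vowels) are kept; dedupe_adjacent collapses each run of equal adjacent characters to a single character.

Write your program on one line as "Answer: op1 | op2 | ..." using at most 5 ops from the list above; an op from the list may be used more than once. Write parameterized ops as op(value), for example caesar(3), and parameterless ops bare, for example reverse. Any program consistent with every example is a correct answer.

take(4) | reverse | drop_vowels | dedupe_adjacent

Check, running the answer program on each example:
  "dnxjfaznszh" -> "dnxj" -> "jxnd" -> "jxnd" -> "jxnd"
  "qaqve" -> "qaqv" -> "vqaq" -> "vqq" -> "vq"
  "lxoazwruf" -> "lxoa" -> "aoxl" -> "xl" -> "xl"
  "tdqqygrsmfp" -> "tdqq" -> "qqdt" -> "qqdt" -> "qdt"
  "rjjtnmne" -> "rjjt" -> "tjjr" -> "tjjr" -> "tjr"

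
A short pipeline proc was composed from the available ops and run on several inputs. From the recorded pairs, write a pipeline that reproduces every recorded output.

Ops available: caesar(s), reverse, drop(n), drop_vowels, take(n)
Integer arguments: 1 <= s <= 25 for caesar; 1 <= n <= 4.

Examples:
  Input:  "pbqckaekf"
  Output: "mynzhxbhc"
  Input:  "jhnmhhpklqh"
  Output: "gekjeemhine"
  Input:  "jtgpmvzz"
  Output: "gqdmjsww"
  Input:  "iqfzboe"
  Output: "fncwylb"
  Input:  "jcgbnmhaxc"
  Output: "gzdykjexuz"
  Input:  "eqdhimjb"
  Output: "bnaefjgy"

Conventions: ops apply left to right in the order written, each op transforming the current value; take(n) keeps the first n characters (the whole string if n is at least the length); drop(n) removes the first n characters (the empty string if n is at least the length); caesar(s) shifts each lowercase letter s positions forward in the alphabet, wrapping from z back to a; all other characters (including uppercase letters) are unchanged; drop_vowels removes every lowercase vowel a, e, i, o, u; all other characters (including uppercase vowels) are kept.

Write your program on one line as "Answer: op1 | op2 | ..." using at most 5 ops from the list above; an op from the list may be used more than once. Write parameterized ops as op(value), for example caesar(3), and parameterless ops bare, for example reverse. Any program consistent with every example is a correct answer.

caesar(12) | caesar(6) | caesar(6) | caesar(25)

Check, running the answer program on each example:
  "pbqckaekf" -> "bncowmqwr" -> "htiucswcx" -> "nzoaiycid" -> "mynzhxbhc"
  "jhnmhhpklqh" -> "vtzyttbwxct" -> "bzfezzhcdiz" -> "hflkffnijof" -> "gekjeemhine"
  "jtgpmvzz" -> "vfsbyhll" -> "blyhenrr" -> "hrenktxx" -> "gqdmjsww"
  "iqfzboe" -> "ucrlnaq" -> "aixrtgw" -> "godxzmc" -> "fncwylb"
  "jcgbnmhaxc" -> "vosnzytmjo" -> "buytfezspu" -> "haezlkfyva" -> "gzdykjexuz"
  "eqdhimjb" -> "qcptuyvn" -> "wivzaebt" -> "cobfgkhz" -> "bnaefjgy"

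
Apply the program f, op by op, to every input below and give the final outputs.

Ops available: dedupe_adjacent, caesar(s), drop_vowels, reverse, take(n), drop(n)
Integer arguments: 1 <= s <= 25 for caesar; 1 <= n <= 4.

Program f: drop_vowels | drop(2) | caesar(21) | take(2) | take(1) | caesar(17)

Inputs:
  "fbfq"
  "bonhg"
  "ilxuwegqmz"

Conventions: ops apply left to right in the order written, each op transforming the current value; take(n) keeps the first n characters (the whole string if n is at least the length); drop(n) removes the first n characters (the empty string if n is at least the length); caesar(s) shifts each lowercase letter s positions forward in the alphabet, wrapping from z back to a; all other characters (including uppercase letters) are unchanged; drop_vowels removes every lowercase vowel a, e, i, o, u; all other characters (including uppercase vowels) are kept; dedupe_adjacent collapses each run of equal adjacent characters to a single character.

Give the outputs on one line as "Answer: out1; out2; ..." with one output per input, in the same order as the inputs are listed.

Execution, op by op:
  "fbfq" -> "fbfq" -> "fq" -> "al" -> "al" -> "a" -> "r"
  "bonhg" -> "bnhg" -> "hg" -> "cb" -> "cb" -> "c" -> "t"
  "ilxuwegqmz" -> "lxwgqmz" -> "wgqmz" -> "rblhu" -> "rb" -> "r" -> "i"

"r"; "t"; "i"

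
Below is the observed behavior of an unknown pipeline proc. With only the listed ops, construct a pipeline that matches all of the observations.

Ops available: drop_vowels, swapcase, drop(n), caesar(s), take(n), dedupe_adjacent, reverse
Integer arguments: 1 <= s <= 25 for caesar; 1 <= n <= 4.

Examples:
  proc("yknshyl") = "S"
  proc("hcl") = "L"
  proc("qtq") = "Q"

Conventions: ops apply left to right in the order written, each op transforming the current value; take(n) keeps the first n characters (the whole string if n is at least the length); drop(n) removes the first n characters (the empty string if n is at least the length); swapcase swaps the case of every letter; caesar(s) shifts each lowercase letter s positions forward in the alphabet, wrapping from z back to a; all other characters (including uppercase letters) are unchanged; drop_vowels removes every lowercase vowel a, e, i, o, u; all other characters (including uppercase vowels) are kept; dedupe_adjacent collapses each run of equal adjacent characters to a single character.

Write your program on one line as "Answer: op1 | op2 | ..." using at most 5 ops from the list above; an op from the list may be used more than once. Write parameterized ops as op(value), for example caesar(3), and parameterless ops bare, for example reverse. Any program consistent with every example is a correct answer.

take(4) | reverse | take(1) | swapcase

Check, running the answer program on each example:
  "yknshyl" -> "ykns" -> "snky" -> "s" -> "S"
  "hcl" -> "hcl" -> "lch" -> "l" -> "L"
  "qtq" -> "qtq" -> "qtq" -> "q" -> "Q"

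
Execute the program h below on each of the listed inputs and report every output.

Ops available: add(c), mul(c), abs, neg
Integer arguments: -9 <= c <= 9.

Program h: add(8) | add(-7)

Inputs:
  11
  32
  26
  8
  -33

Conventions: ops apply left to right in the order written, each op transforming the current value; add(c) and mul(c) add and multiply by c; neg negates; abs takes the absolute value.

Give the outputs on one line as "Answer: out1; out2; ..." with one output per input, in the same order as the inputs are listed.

12; 33; 27; 9; -32

Execution, op by op:
  11 -> 19 -> 12
  32 -> 40 -> 33
  26 -> 34 -> 27
  8 -> 16 -> 9
  -33 -> -25 -> -32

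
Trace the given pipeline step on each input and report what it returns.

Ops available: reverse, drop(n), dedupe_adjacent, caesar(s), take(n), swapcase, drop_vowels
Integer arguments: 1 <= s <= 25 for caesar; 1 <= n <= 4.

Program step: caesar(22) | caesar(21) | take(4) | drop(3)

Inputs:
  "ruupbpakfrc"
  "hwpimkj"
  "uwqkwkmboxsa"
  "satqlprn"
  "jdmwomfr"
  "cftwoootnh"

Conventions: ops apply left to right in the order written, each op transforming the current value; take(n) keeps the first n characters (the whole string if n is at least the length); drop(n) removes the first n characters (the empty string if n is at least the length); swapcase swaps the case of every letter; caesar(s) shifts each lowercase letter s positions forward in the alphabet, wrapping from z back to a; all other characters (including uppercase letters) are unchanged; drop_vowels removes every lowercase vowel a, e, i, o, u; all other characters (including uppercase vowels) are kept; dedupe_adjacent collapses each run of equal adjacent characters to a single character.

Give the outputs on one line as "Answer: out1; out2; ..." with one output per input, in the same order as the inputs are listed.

"g"; "z"; "b"; "h"; "n"; "n"

Execution, op by op:
  "ruupbpakfrc" -> "nqqlxlwgbny" -> "illgsgrbwit" -> "illg" -> "g"
  "hwpimkj" -> "dsleigf" -> "yngzdba" -> "yngz" -> "z"
  "uwqkwkmboxsa" -> "qsmgsgixktow" -> "lnhbnbdsfojr" -> "lnhb" -> "b"
  "satqlprn" -> "owpmhlnj" -> "jrkhcgie" -> "jrkh" -> "h"
  "jdmwomfr" -> "fziskibn" -> "audnfdwi" -> "audn" -> "n"
  "cftwoootnh" -> "ybpskkkpjd" -> "twknfffkey" -> "twkn" -> "n"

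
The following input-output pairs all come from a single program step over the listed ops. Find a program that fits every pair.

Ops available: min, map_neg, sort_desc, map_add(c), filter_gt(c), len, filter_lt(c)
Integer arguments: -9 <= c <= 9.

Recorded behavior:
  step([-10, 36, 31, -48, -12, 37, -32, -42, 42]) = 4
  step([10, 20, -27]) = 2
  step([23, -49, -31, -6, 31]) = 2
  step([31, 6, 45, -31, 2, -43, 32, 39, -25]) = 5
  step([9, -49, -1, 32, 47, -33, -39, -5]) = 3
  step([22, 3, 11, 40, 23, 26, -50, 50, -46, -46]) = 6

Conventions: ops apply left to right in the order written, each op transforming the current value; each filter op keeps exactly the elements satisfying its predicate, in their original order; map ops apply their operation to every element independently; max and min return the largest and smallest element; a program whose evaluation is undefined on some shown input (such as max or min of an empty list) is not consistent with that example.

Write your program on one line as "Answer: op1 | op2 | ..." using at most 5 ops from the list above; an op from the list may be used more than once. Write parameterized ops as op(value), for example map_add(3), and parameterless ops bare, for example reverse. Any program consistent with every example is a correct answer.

map_neg | filter_lt(-3) | map_add(-8) | len

Check, running the answer program on each example:
  [-10, 36, 31, -48, -12, 37, -32, -42, 42] -> [10, -36, -31, 48, 12, -37, 32, 42, -42] -> [-36, -31, -37, -42] -> [-44, -39, -45, -50] -> 4
  [10, 20, -27] -> [-10, -20, 27] -> [-10, -20] -> [-18, -28] -> 2
  [23, -49, -31, -6, 31] -> [-23, 49, 31, 6, -31] -> [-23, -31] -> [-31, -39] -> 2
  [31, 6, 45, -31, 2, -43, 32, 39, -25] -> [-31, -6, -45, 31, -2, 43, -32, -39, 25] -> [-31, -6, -45, -32, -39] -> [-39, -14, -53, -40, -47] -> 5
  [9, -49, -1, 32, 47, -33, -39, -5] -> [-9, 49, 1, -32, -47, 33, 39, 5] -> [-9, -32, -47] -> [-17, -40, -55] -> 3
  [22, 3, 11, 40, 23, 26, -50, 50, -46, -46] -> [-22, -3, -11, -40, -23, -26, 50, -50, 46, 46] -> [-22, -11, -40, -23, -26, -50] -> [-30, -19, -48, -31, -34, -58] -> 6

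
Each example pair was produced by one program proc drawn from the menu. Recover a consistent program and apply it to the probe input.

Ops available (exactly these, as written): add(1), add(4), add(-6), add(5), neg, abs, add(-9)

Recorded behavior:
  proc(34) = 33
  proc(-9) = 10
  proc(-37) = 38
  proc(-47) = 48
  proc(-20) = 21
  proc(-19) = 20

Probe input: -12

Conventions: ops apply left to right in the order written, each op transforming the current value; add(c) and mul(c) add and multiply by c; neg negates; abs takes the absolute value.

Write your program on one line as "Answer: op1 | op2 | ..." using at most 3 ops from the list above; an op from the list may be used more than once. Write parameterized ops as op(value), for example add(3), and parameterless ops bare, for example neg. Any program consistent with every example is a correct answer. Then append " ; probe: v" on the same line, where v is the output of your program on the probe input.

neg | add(1) | abs ; probe: 13

Check, running the answer program on each example:
  34 -> -34 -> -33 -> 33
  -9 -> 9 -> 10 -> 10
  -37 -> 37 -> 38 -> 38
  -47 -> 47 -> 48 -> 48
  -20 -> 20 -> 21 -> 21
  -19 -> 19 -> 20 -> 20
  probe: -12 -> 12 -> 13 -> 13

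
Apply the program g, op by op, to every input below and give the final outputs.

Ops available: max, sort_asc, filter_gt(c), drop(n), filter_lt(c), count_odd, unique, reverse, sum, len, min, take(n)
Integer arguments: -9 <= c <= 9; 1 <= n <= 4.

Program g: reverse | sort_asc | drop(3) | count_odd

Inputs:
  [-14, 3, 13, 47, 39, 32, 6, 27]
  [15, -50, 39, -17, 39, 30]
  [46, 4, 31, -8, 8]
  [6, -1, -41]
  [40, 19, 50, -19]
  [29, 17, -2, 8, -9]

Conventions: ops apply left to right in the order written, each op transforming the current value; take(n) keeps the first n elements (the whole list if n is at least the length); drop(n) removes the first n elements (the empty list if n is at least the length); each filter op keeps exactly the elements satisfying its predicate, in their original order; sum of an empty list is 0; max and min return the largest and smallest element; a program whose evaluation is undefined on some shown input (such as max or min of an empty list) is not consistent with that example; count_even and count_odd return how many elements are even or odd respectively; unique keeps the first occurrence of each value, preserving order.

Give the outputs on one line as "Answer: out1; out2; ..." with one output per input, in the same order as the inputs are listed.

4; 2; 1; 0; 0; 2

Execution, op by op:
  [-14, 3, 13, 47, 39, 32, 6, 27] -> [27, 6, 32, 39, 47, 13, 3, -14] -> [-14, 3, 6, 13, 27, 32, 39, 47] -> [13, 27, 32, 39, 47] -> 4
  [15, -50, 39, -17, 39, 30] -> [30, 39, -17, 39, -50, 15] -> [-50, -17, 15, 30, 39, 39] -> [30, 39, 39] -> 2
  [46, 4, 31, -8, 8] -> [8, -8, 31, 4, 46] -> [-8, 4, 8, 31, 46] -> [31, 46] -> 1
  [6, -1, -41] -> [-41, -1, 6] -> [-41, -1, 6] -> [] -> 0
  [40, 19, 50, -19] -> [-19, 50, 19, 40] -> [-19, 19, 40, 50] -> [50] -> 0
  [29, 17, -2, 8, -9] -> [-9, 8, -2, 17, 29] -> [-9, -2, 8, 17, 29] -> [17, 29] -> 2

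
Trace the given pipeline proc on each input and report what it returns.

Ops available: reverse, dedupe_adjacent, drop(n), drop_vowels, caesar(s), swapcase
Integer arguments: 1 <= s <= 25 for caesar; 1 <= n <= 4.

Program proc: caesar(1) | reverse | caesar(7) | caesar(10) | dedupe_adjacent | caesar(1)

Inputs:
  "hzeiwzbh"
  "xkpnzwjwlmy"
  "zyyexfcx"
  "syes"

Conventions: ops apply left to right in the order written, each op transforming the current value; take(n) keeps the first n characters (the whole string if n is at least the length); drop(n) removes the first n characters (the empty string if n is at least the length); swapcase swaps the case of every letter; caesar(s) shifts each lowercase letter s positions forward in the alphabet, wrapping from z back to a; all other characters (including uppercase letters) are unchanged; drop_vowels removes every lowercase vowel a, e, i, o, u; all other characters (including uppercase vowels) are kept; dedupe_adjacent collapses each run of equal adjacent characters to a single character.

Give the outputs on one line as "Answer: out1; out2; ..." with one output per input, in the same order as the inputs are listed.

Execution, op by op:
  "hzeiwzbh" -> "iafjxaci" -> "icaxjfai" -> "pjheqmhp" -> "ztroawrz" -> "ztroawrz" -> "auspbxsa"
  "xkpnzwjwlmy" -> "ylqoaxkxmnz" -> "znmxkxaoqly" -> "guterehvxsf" -> "qedoborfhcp" -> "qedoborfhcp" -> "rfepcpsgidq"
  "zyyexfcx" -> "azzfygdy" -> "ydgyfzza" -> "fknfmggh" -> "puxpwqqr" -> "puxpwqr" -> "qvyqxrs"
  "syes" -> "tzft" -> "tfzt" -> "amga" -> "kwqk" -> "kwqk" -> "lxrl"

"auspbxsa"; "rfepcpsgidq"; "qvyqxrs"; "lxrl"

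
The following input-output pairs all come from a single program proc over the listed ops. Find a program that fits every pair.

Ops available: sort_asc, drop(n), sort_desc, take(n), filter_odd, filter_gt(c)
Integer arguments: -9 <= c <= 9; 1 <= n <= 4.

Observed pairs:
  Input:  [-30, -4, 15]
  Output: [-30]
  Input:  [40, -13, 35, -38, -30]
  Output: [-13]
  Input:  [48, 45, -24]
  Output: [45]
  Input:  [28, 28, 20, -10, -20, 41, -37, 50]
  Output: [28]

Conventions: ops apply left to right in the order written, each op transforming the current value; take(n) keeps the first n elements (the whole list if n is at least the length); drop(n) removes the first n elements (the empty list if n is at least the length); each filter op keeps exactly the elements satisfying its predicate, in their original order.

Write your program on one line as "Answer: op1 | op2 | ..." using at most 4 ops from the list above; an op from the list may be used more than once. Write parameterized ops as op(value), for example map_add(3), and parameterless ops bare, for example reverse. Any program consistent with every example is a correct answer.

take(2) | sort_desc | drop(1)

Check, running the answer program on each example:
  [-30, -4, 15] -> [-30, -4] -> [-4, -30] -> [-30]
  [40, -13, 35, -38, -30] -> [40, -13] -> [40, -13] -> [-13]
  [48, 45, -24] -> [48, 45] -> [48, 45] -> [45]
  [28, 28, 20, -10, -20, 41, -37, 50] -> [28, 28] -> [28, 28] -> [28]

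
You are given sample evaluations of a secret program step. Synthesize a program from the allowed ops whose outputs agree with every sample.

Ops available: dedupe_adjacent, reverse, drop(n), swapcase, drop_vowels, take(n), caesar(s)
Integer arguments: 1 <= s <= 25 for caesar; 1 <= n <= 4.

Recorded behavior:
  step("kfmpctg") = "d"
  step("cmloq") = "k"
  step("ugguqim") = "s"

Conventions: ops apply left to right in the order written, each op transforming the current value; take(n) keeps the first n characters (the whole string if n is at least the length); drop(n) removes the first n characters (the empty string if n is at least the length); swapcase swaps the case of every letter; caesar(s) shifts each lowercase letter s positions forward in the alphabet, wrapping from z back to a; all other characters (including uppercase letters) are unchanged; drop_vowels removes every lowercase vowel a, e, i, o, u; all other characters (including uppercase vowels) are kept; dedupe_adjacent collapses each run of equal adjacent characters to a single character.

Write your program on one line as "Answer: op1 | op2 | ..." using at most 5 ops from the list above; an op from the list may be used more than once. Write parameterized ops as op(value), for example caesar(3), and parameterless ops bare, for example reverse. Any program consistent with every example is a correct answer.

take(4) | caesar(24) | take(2) | drop_vowels

Check, running the answer program on each example:
  "kfmpctg" -> "kfmp" -> "idkn" -> "id" -> "d"
  "cmloq" -> "cmlo" -> "akjm" -> "ak" -> "k"
  "ugguqim" -> "uggu" -> "sees" -> "se" -> "s"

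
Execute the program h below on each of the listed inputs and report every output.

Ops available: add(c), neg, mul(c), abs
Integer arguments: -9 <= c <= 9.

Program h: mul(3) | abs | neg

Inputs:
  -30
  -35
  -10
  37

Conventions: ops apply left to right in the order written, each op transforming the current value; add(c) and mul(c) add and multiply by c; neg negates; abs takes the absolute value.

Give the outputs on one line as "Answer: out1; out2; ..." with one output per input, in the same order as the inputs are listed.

Execution, op by op:
  -30 -> -90 -> 90 -> -90
  -35 -> -105 -> 105 -> -105
  -10 -> -30 -> 30 -> -30
  37 -> 111 -> 111 -> -111

-90; -105; -30; -111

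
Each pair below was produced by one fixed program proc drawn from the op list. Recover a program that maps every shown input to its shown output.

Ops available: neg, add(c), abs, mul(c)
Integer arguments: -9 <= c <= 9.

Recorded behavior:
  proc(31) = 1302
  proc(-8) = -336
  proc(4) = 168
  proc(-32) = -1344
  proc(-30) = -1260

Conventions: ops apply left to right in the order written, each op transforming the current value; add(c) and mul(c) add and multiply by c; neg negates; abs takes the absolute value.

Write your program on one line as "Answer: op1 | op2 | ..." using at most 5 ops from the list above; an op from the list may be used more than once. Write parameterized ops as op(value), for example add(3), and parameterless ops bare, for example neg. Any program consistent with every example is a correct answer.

mul(-3) | mul(-7) | neg | mul(2) | neg

Check, running the answer program on each example:
  31 -> -93 -> 651 -> -651 -> -1302 -> 1302
  -8 -> 24 -> -168 -> 168 -> 336 -> -336
  4 -> -12 -> 84 -> -84 -> -168 -> 168
  -32 -> 96 -> -672 -> 672 -> 1344 -> -1344
  -30 -> 90 -> -630 -> 630 -> 1260 -> -1260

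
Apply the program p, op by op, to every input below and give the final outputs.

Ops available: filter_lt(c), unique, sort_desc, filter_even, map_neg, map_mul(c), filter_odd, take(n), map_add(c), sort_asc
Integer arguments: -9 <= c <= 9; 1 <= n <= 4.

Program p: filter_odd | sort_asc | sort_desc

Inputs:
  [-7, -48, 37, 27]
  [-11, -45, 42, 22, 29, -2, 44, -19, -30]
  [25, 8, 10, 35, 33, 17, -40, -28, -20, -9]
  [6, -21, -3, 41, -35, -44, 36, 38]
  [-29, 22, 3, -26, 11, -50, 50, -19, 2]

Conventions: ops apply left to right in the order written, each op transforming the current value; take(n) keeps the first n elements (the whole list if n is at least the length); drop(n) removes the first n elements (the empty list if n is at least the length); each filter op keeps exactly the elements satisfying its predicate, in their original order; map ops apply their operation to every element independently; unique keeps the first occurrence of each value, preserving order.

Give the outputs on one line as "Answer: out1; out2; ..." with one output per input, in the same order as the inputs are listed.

[37, 27, -7]; [29, -11, -19, -45]; [35, 33, 25, 17, -9]; [41, -3, -21, -35]; [11, 3, -19, -29]

Execution, op by op:
  [-7, -48, 37, 27] -> [-7, 37, 27] -> [-7, 27, 37] -> [37, 27, -7]
  [-11, -45, 42, 22, 29, -2, 44, -19, -30] -> [-11, -45, 29, -19] -> [-45, -19, -11, 29] -> [29, -11, -19, -45]
  [25, 8, 10, 35, 33, 17, -40, -28, -20, -9] -> [25, 35, 33, 17, -9] -> [-9, 17, 25, 33, 35] -> [35, 33, 25, 17, -9]
  [6, -21, -3, 41, -35, -44, 36, 38] -> [-21, -3, 41, -35] -> [-35, -21, -3, 41] -> [41, -3, -21, -35]
  [-29, 22, 3, -26, 11, -50, 50, -19, 2] -> [-29, 3, 11, -19] -> [-29, -19, 3, 11] -> [11, 3, -19, -29]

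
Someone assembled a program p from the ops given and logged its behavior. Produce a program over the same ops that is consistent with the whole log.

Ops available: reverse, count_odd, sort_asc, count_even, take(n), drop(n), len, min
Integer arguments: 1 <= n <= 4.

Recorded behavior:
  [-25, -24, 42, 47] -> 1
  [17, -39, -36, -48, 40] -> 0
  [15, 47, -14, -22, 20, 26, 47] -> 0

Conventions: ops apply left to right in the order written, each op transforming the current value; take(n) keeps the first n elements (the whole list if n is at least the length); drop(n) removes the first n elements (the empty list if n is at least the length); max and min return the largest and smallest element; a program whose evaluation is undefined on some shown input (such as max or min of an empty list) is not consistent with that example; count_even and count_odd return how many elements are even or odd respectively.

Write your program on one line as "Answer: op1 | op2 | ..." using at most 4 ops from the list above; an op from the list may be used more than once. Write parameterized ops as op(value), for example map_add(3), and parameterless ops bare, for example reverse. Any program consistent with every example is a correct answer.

drop(2) | take(4) | count_odd

Check, running the answer program on each example:
  [-25, -24, 42, 47] -> [42, 47] -> [42, 47] -> 1
  [17, -39, -36, -48, 40] -> [-36, -48, 40] -> [-36, -48, 40] -> 0
  [15, 47, -14, -22, 20, 26, 47] -> [-14, -22, 20, 26, 47] -> [-14, -22, 20, 26] -> 0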